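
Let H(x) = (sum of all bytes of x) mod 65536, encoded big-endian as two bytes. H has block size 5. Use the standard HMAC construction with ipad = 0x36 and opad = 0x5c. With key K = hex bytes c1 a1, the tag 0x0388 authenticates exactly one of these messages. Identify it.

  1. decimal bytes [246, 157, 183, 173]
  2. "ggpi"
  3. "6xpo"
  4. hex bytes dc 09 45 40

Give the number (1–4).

Key hex bytes c1 a1 is 2 bytes ≤ B = 5; zero-pad to 5 bytes: K' = c1 a1 00 00 00.
K' ⊕ ipad = f7 97 36 36 36; K' ⊕ opad = 9d fd 5c 5c 5c.
m1: inner = H(f7 97 36 36 36 f6 9d b7 ad) = 05 27; tag = H(9d fd 5c 5c 5c 05 27) = 02da
m2: inner = H(f7 97 36 36 36 67 67 70 69) = 03 d7; tag = H(9d fd 5c 5c 5c 03 d7) = 0388 ← matches
m3: inner = H(f7 97 36 36 36 36 78 70 6f) = 03 bd; tag = H(9d fd 5c 5c 5c 03 bd) = 036e
m4: inner = H(f7 97 36 36 36 dc 09 45 40) = 03 9a; tag = H(9d fd 5c 5c 5c 03 9a) = 034b

2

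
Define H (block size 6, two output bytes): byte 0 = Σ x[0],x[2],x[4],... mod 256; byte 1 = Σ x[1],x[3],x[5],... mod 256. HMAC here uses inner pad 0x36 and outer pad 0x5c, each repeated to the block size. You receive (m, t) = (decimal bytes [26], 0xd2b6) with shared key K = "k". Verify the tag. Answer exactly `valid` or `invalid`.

valid

Key "k" = 6b is 1 byte ≤ B = 6; zero-pad to 6 bytes: K' = 6b 00 00 00 00 00.
K' ⊕ ipad = 5d 36 36 36 36 36; K' ⊕ opad = 37 5c 5c 5c 5c 5c.
Inner hash: even-index sum = 227 mod 256 = 227; odd-index sum = 162 mod 256 = 162 → e3 a2.
Outer hash (recomputed tag): even-index sum = 466 mod 256 = 210; odd-index sum = 438 mod 256 = 182 → d2 b6.
Recomputed tag = d2b6; claimed = d2b6 → match.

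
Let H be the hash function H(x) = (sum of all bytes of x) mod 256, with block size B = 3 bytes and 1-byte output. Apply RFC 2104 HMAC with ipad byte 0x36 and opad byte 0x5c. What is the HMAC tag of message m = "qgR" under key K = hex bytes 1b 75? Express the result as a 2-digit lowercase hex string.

Key hex bytes 1b 75 is 2 bytes ≤ B = 3; zero-pad to 3 bytes: K' = 1b 75 00.
K' ⊕ ipad = 2d 43 36.  K' ⊕ opad = 47 29 5c.
Inner input = (K'⊕ipad) ∥ m = 2d 43 36 ∥ 71 67 52.
Inner hash: sum = 45+67+54+113+103+82 = 464; mod 256 = 208 → d0.
Outer input = (K'⊕opad) ∥ inner = 47 29 5c ∥ d0.
Outer hash (tag): sum = 71+41+92+208 = 412; mod 256 = 156 → 9c.

9c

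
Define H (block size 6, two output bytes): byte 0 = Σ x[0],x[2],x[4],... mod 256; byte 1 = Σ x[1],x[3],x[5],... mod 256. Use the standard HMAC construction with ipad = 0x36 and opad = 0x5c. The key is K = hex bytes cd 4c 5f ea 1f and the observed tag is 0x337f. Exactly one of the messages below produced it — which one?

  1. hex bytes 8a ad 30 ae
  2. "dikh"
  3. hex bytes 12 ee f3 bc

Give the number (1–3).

2

Key hex bytes cd 4c 5f ea 1f is 5 bytes ≤ B = 6; zero-pad to 6 bytes: K' = cd 4c 5f ea 1f 00.
K' ⊕ ipad = fb 7a 69 dc 29 36; K' ⊕ opad = 91 10 03 b6 43 5c.
m1: inner = H(fb 7a 69 dc 29 36 8a ad 30 ae) = 47 e7; tag = H(91 10 03 b6 43 5c 47 e7) = 1e09
m2: inner = H(fb 7a 69 dc 29 36 64 69 6b 68) = 5c 5d; tag = H(91 10 03 b6 43 5c 5c 5d) = 337f ← matches
m3: inner = H(fb 7a 69 dc 29 36 12 ee f3 bc) = 92 36; tag = H(91 10 03 b6 43 5c 92 36) = 6958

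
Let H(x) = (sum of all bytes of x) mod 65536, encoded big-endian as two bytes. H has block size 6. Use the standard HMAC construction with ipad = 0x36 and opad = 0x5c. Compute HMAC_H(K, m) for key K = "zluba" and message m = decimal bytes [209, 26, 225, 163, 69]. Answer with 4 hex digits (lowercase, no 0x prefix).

Key "zluba" = 7a 6c 75 62 61 is 5 bytes ≤ B = 6; zero-pad to 6 bytes: K' = 7a 6c 75 62 61 00.
K' ⊕ ipad = 4c 5a 43 54 57 36.  K' ⊕ opad = 26 30 29 3e 3d 5c.
Inner input = (K'⊕ipad) ∥ m = 4c 5a 43 54 57 36 ∥ d1 1a e1 a3 45.
Inner hash: sum = 76+90+67+84+87+54+209+26+225+163+69 = 1150 → 04 7e.
Outer input = (K'⊕opad) ∥ inner = 26 30 29 3e 3d 5c ∥ 04 7e.
Outer hash (tag): sum = 38+48+41+62+61+92+4+126 = 472 → 01 d8.

01d8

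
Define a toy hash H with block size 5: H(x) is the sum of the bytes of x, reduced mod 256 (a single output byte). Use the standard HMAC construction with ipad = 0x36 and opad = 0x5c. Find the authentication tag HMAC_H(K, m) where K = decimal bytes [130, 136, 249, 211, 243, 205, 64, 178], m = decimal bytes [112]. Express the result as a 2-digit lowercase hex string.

Key decimal bytes [130, 136, 249, 211, 243, 205, 64, 178] = 82 88 f9 d3 f3 cd 40 b2 is 8 bytes > B = 5, so hash it first: H(key) = 88, then zero-pad to 5 bytes: K' = 88 00 00 00 00.
K' ⊕ ipad = be 36 36 36 36.  K' ⊕ opad = d4 5c 5c 5c 5c.
Inner input = (K'⊕ipad) ∥ m = be 36 36 36 36 ∥ 70.
Inner hash: sum = 190+54+54+54+54+112 = 518; mod 256 = 6 → 06.
Outer input = (K'⊕opad) ∥ inner = d4 5c 5c 5c 5c ∥ 06.
Outer hash (tag): sum = 212+92+92+92+92+6 = 586; mod 256 = 74 → 4a.

4a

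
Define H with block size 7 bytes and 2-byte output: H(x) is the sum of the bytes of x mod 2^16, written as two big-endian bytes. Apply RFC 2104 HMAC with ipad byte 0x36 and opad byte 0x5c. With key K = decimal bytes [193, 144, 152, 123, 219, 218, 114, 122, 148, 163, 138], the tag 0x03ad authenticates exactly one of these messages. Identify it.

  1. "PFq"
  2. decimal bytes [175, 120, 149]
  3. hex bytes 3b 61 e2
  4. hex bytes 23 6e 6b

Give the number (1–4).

Key decimal bytes [193, 144, 152, 123, 219, 218, 114, 122, 148, 163, 138] = c1 90 98 7b db da 72 7a 94 a3 8a is 11 bytes > B = 7, so hash it first: H(key) = 06 c6, then zero-pad to 7 bytes: K' = 06 c6 00 00 00 00 00.
K' ⊕ ipad = 30 f0 36 36 36 36 36; K' ⊕ opad = 5a 9a 5c 5c 5c 5c 5c.
m1: inner = H(30 f0 36 36 36 36 36 50 46 71) = 03 35; tag = H(5a 9a 5c 5c 5c 5c 5c 03 35) = 02f8
m2: inner = H(30 f0 36 36 36 36 36 af 78 95) = 03 ea; tag = H(5a 9a 5c 5c 5c 5c 5c 03 ea) = 03ad ← matches
m3: inner = H(30 f0 36 36 36 36 36 3b 61 e2) = 03 ac; tag = H(5a 9a 5c 5c 5c 5c 5c 03 ac) = 036f
m4: inner = H(30 f0 36 36 36 36 36 23 6e 6b) = 03 2a; tag = H(5a 9a 5c 5c 5c 5c 5c 03 2a) = 02ed

2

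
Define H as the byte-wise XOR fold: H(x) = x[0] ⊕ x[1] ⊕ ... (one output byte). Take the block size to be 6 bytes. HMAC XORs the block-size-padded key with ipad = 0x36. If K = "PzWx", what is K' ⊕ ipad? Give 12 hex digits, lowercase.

664c614e3636

Key "PzWx" = 50 7a 57 78 is 4 bytes ≤ B = 6; zero-pad to 6 bytes: K' = 50 7a 57 78 00 00.
XOR each byte with 0x36: 50⊕36=66, 7a⊕36=4c, 57⊕36=61, 78⊕36=4e, 00⊕36=36, 00⊕36=36.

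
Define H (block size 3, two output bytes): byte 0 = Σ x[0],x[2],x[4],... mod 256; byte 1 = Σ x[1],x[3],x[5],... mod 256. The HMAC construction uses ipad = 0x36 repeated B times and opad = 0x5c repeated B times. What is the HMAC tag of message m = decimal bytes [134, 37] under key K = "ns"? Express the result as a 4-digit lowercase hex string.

59e2

Key "ns" = 6e 73 is 2 bytes ≤ B = 3; zero-pad to 3 bytes: K' = 6e 73 00.
K' ⊕ ipad = 58 45 36.  K' ⊕ opad = 32 2f 5c.
Inner input = (K'⊕ipad) ∥ m = 58 45 36 ∥ 86 25.
Inner hash: even-index sum = 179 mod 256 = 179; odd-index sum = 203 mod 256 = 203 → b3 cb.
Outer input = (K'⊕opad) ∥ inner = 32 2f 5c ∥ b3 cb.
Outer hash (tag): even-index sum = 345 mod 256 = 89; odd-index sum = 226 mod 256 = 226 → 59 e2.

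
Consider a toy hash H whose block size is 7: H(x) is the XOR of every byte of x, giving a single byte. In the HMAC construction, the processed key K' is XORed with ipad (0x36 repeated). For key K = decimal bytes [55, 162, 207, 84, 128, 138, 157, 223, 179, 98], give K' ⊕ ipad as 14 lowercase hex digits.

a1363636363636

Key decimal bytes [55, 162, 207, 84, 128, 138, 157, 223, 179, 98] = 37 a2 cf 54 80 8a 9d df b3 62 is 10 bytes > B = 7, so hash it first: H(key) = 97, then zero-pad to 7 bytes: K' = 97 00 00 00 00 00 00.
XOR each byte with 0x36: 97⊕36=a1, 00⊕36=36, 00⊕36=36, 00⊕36=36, 00⊕36=36, 00⊕36=36, 00⊕36=36.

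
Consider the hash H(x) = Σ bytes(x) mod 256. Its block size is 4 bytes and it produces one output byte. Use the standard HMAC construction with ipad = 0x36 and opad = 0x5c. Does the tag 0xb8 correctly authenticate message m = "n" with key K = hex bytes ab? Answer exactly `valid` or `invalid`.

Key hex bytes ab is 1 byte ≤ B = 4; zero-pad to 4 bytes: K' = ab 00 00 00.
K' ⊕ ipad = 9d 36 36 36; K' ⊕ opad = f7 5c 5c 5c.
Inner hash: sum = 157+54+54+54+110 = 429; mod 256 = 173 → ad.
Outer hash (recomputed tag): sum = 247+92+92+92+173 = 696; mod 256 = 184 → b8.
Recomputed tag = b8; claimed = b8 → match.

valid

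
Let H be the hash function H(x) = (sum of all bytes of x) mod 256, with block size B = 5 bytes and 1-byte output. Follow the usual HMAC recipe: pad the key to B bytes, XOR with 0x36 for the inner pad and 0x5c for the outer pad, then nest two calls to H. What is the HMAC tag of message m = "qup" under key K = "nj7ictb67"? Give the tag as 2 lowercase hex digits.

Key "nj7ictb67" = 6e 6a 37 69 63 74 62 36 37 is 9 bytes > B = 5, so hash it first: H(key) = 1e, then zero-pad to 5 bytes: K' = 1e 00 00 00 00.
K' ⊕ ipad = 28 36 36 36 36.  K' ⊕ opad = 42 5c 5c 5c 5c.
Inner input = (K'⊕ipad) ∥ m = 28 36 36 36 36 ∥ 71 75 70.
Inner hash: sum = 40+54+54+54+54+113+117+112 = 598; mod 256 = 86 → 56.
Outer input = (K'⊕opad) ∥ inner = 42 5c 5c 5c 5c ∥ 56.
Outer hash (tag): sum = 66+92+92+92+92+86 = 520; mod 256 = 8 → 08.

08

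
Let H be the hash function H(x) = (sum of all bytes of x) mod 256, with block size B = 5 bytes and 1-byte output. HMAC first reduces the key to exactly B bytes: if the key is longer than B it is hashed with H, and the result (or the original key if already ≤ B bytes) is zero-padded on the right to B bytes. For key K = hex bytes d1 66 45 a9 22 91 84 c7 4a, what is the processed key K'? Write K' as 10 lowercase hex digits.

6d00000000

|K| = 9 > B = 5, so first hash the key.
H(K): sum = 209+102+69+169+34+145+132+199+74 = 1133; mod 256 = 109 → 6d.
Zero-pad H(K) = 6d to 5 bytes: K' = 6d 00 00 00 00.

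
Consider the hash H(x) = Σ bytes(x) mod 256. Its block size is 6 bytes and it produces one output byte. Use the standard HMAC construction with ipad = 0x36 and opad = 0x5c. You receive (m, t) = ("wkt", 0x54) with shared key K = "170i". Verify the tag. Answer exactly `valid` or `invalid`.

Key "170i" = 31 37 30 69 is 4 bytes ≤ B = 6; zero-pad to 6 bytes: K' = 31 37 30 69 00 00.
K' ⊕ ipad = 07 01 06 5f 36 36; K' ⊕ opad = 6d 6b 6c 35 5c 5c.
Inner hash: sum = 7+1+6+95+54+54+119+107+116 = 559; mod 256 = 47 → 2f.
Outer hash (recomputed tag): sum = 109+107+108+53+92+92+47 = 608; mod 256 = 96 → 60.
Recomputed tag = 60; claimed = 54 → mismatch.

invalid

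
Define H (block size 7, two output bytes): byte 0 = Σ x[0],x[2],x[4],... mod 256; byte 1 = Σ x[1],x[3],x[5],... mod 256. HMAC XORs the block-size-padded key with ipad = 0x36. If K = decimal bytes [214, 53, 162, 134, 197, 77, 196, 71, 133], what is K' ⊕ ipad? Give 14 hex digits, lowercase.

Key decimal bytes [214, 53, 162, 134, 197, 77, 196, 71, 133] = d6 35 a2 86 c5 4d c4 47 85 is 9 bytes > B = 7, so hash it first: H(key) = 86 4f, then zero-pad to 7 bytes: K' = 86 4f 00 00 00 00 00.
XOR each byte with 0x36: 86⊕36=b0, 4f⊕36=79, 00⊕36=36, 00⊕36=36, 00⊕36=36, 00⊕36=36, 00⊕36=36.

b0793636363636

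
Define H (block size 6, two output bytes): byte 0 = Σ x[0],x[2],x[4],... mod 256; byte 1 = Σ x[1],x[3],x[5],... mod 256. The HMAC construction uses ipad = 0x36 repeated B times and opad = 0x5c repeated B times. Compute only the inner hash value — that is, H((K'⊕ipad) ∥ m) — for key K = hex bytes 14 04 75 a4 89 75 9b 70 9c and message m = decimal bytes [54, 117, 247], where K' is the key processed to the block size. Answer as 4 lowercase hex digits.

189c

Key hex bytes 14 04 75 a4 89 75 9b 70 9c is 9 bytes > B = 6, so hash it first: H(key) = 49 8d, then zero-pad to 6 bytes: K' = 49 8d 00 00 00 00.
K' ⊕ ipad = 7f bb 36 36 36 36.
Inner input = 7f bb 36 36 36 36 ∥ 36 75 f7.
Inner hash: even-index sum = 536 mod 256 = 24; odd-index sum = 412 mod 256 = 156 → 18 9c.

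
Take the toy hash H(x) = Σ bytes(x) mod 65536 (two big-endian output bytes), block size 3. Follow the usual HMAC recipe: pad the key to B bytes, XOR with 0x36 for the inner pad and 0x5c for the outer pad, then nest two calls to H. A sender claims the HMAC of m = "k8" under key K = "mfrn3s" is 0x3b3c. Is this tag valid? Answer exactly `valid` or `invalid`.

invalid

Key "mfrn3s" = 6d 66 72 6e 33 73 is 6 bytes > B = 3, so hash it first: H(key) = 02 59, then zero-pad to 3 bytes: K' = 02 59 00.
K' ⊕ ipad = 34 6f 36; K' ⊕ opad = 5e 05 5c.
Inner hash: sum = 52+111+54+107+56 = 380 → 01 7c.
Outer hash (recomputed tag): sum = 94+5+92+1+124 = 316 → 01 3c.
Recomputed tag = 013c; claimed = 3b3c → mismatch.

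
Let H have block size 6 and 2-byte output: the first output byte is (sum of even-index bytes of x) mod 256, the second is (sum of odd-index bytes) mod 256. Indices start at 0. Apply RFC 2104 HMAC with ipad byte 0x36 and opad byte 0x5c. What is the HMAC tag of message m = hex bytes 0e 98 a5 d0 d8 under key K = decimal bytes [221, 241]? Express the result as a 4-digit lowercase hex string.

Key decimal bytes [221, 241] = dd f1 is 2 bytes ≤ B = 6; zero-pad to 6 bytes: K' = dd f1 00 00 00 00.
K' ⊕ ipad = eb c7 36 36 36 36.  K' ⊕ opad = 81 ad 5c 5c 5c 5c.
Inner input = (K'⊕ipad) ∥ m = eb c7 36 36 36 36 ∥ 0e 98 a5 d0 d8.
Inner hash: even-index sum = 738 mod 256 = 226; odd-index sum = 667 mod 256 = 155 → e2 9b.
Outer input = (K'⊕opad) ∥ inner = 81 ad 5c 5c 5c 5c ∥ e2 9b.
Outer hash (tag): even-index sum = 539 mod 256 = 27; odd-index sum = 512 mod 256 = 0 → 1b 00.

1b00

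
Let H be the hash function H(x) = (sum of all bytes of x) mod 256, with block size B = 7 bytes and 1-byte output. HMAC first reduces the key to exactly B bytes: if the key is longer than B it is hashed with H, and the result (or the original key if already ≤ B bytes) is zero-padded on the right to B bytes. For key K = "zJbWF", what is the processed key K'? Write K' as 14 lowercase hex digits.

Key "zJbWF" = 7a 4a 62 57 46 is 5 bytes ≤ B = 7; zero-pad to 7 bytes: K' = 7a 4a 62 57 46 00 00.

7a4a6257460000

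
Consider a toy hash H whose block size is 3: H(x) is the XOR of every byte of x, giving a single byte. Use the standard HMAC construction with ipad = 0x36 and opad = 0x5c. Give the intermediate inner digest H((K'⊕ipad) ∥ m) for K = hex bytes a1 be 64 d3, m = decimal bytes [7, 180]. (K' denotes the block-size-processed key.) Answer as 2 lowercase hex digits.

2d

Key hex bytes a1 be 64 d3 is 4 bytes > B = 3, so hash it first: H(key) = a8, then zero-pad to 3 bytes: K' = a8 00 00.
K' ⊕ ipad = 9e 36 36.
Inner input = 9e 36 36 ∥ 07 b4.
Inner hash: XOR 9e⊕36⊕36⊕07⊕b4 = 2d.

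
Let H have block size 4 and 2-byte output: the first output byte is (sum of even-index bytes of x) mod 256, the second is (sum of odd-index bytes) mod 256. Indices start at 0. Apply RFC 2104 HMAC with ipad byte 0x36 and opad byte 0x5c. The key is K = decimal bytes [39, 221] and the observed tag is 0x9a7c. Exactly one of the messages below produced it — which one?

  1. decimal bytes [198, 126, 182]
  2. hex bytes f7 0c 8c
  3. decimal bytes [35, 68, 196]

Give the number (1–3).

Key decimal bytes [39, 221] = 27 dd is 2 bytes ≤ B = 4; zero-pad to 4 bytes: K' = 27 dd 00 00.
K' ⊕ ipad = 11 eb 36 36; K' ⊕ opad = 7b 81 5c 5c.
m1: inner = H(11 eb 36 36 c6 7e b6) = c3 9f; tag = H(7b 81 5c 5c c3 9f) = 9a7c ← matches
m2: inner = H(11 eb 36 36 f7 0c 8c) = ca 2d; tag = H(7b 81 5c 5c ca 2d) = a10a
m3: inner = H(11 eb 36 36 23 44 c4) = 2e 65; tag = H(7b 81 5c 5c 2e 65) = 0542

1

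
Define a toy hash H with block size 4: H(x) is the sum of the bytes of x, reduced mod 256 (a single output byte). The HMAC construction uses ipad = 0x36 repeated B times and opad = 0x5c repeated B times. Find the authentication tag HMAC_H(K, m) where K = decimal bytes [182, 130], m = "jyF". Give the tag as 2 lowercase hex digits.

49

Key decimal bytes [182, 130] = b6 82 is 2 bytes ≤ B = 4; zero-pad to 4 bytes: K' = b6 82 00 00.
K' ⊕ ipad = 80 b4 36 36.  K' ⊕ opad = ea de 5c 5c.
Inner input = (K'⊕ipad) ∥ m = 80 b4 36 36 ∥ 6a 79 46.
Inner hash: sum = 128+180+54+54+106+121+70 = 713; mod 256 = 201 → c9.
Outer input = (K'⊕opad) ∥ inner = ea de 5c 5c ∥ c9.
Outer hash (tag): sum = 234+222+92+92+201 = 841; mod 256 = 73 → 49.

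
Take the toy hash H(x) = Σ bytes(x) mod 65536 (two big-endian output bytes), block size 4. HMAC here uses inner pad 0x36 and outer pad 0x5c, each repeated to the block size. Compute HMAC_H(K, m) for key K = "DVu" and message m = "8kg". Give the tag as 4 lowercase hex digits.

00fe

Key "DVu" = 44 56 75 is 3 bytes ≤ B = 4; zero-pad to 4 bytes: K' = 44 56 75 00.
K' ⊕ ipad = 72 60 43 36.  K' ⊕ opad = 18 0a 29 5c.
Inner input = (K'⊕ipad) ∥ m = 72 60 43 36 ∥ 38 6b 67.
Inner hash: sum = 114+96+67+54+56+107+103 = 597 → 02 55.
Outer input = (K'⊕opad) ∥ inner = 18 0a 29 5c ∥ 02 55.
Outer hash (tag): sum = 24+10+41+92+2+85 = 254 → 00 fe.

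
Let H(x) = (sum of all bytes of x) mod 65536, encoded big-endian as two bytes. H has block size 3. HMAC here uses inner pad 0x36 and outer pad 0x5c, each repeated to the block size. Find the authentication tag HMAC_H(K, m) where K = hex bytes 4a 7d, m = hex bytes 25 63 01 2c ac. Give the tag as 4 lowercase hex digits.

Key hex bytes 4a 7d is 2 bytes ≤ B = 3; zero-pad to 3 bytes: K' = 4a 7d 00.
K' ⊕ ipad = 7c 4b 36.  K' ⊕ opad = 16 21 5c.
Inner input = (K'⊕ipad) ∥ m = 7c 4b 36 ∥ 25 63 01 2c ac.
Inner hash: sum = 124+75+54+37+99+1+44+172 = 606 → 02 5e.
Outer input = (K'⊕opad) ∥ inner = 16 21 5c ∥ 02 5e.
Outer hash (tag): sum = 22+33+92+2+94 = 243 → 00 f3.

00f3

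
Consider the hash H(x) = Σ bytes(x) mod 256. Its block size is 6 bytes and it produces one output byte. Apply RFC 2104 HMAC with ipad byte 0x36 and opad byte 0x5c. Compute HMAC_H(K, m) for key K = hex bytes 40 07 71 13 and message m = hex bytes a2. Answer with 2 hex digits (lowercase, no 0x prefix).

cc

Key hex bytes 40 07 71 13 is 4 bytes ≤ B = 6; zero-pad to 6 bytes: K' = 40 07 71 13 00 00.
K' ⊕ ipad = 76 31 47 25 36 36.  K' ⊕ opad = 1c 5b 2d 4f 5c 5c.
Inner input = (K'⊕ipad) ∥ m = 76 31 47 25 36 36 ∥ a2.
Inner hash: sum = 118+49+71+37+54+54+162 = 545; mod 256 = 33 → 21.
Outer input = (K'⊕opad) ∥ inner = 1c 5b 2d 4f 5c 5c ∥ 21.
Outer hash (tag): sum = 28+91+45+79+92+92+33 = 460; mod 256 = 204 → cc.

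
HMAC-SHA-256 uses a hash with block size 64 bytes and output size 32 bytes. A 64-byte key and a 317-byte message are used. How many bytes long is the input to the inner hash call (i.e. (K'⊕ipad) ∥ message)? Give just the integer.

Key is 64 ≤ 64 bytes, zero-padded: |K'| = 64.
Inner input = (K'⊕ipad) ∥ m → 64 + 317 = 381 bytes.

381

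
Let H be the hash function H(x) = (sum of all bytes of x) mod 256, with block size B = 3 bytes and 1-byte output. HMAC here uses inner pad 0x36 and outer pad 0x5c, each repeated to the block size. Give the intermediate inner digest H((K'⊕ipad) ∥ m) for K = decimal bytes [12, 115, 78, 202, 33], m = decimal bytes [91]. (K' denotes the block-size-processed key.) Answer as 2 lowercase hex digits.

55

Key decimal bytes [12, 115, 78, 202, 33] = 0c 73 4e ca 21 is 5 bytes > B = 3, so hash it first: H(key) = b8, then zero-pad to 3 bytes: K' = b8 00 00.
K' ⊕ ipad = 8e 36 36.
Inner input = 8e 36 36 ∥ 5b.
Inner hash: sum = 142+54+54+91 = 341; mod 256 = 85 → 55.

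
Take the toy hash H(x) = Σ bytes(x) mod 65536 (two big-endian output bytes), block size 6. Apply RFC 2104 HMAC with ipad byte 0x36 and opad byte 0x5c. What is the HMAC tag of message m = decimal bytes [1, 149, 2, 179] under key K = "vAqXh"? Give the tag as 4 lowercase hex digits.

Key "vAqXh" = 76 41 71 58 68 is 5 bytes ≤ B = 6; zero-pad to 6 bytes: K' = 76 41 71 58 68 00.
K' ⊕ ipad = 40 77 47 6e 5e 36.  K' ⊕ opad = 2a 1d 2d 04 34 5c.
Inner input = (K'⊕ipad) ∥ m = 40 77 47 6e 5e 36 ∥ 01 95 02 b3.
Inner hash: sum = 64+119+71+110+94+54+1+149+2+179 = 843 → 03 4b.
Outer input = (K'⊕opad) ∥ inner = 2a 1d 2d 04 34 5c ∥ 03 4b.
Outer hash (tag): sum = 42+29+45+4+52+92+3+75 = 342 → 01 56.

0156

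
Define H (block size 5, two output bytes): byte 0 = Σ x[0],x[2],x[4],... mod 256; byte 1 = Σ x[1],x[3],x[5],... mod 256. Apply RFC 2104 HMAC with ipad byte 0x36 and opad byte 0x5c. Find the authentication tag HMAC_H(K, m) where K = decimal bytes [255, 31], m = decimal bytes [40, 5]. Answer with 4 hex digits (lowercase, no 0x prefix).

e2d9

Key decimal bytes [255, 31] = ff 1f is 2 bytes ≤ B = 5; zero-pad to 5 bytes: K' = ff 1f 00 00 00.
K' ⊕ ipad = c9 29 36 36 36.  K' ⊕ opad = a3 43 5c 5c 5c.
Inner input = (K'⊕ipad) ∥ m = c9 29 36 36 36 ∥ 28 05.
Inner hash: even-index sum = 314 mod 256 = 58; odd-index sum = 135 mod 256 = 135 → 3a 87.
Outer input = (K'⊕opad) ∥ inner = a3 43 5c 5c 5c ∥ 3a 87.
Outer hash (tag): even-index sum = 482 mod 256 = 226; odd-index sum = 217 mod 256 = 217 → e2 d9.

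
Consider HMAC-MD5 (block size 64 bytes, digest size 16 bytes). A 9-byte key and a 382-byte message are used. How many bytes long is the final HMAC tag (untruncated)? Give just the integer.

The tag is one MD5 digest: 16 bytes.

16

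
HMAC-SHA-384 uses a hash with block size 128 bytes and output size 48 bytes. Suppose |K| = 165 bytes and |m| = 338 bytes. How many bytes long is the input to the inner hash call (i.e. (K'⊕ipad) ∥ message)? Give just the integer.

Key is 165 > 128 bytes, so it is hashed to 48 bytes then zero-padded to 128: |K'| = 128.
Inner input = (K'⊕ipad) ∥ m → 128 + 338 = 466 bytes.

466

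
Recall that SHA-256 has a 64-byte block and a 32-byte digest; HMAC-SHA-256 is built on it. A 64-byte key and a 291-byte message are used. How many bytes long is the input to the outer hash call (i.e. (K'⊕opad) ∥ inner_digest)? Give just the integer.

96

Key is 64 ≤ 64 bytes, zero-padded: |K'| = 64.
Outer input = (K'⊕opad) ∥ H(inner) → 64 + 32 = 96 bytes.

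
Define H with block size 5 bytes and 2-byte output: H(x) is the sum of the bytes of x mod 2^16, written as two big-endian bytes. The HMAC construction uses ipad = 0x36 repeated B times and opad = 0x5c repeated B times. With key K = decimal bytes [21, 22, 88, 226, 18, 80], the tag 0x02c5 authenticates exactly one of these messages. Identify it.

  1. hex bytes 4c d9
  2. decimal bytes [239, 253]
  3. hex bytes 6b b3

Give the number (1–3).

Key decimal bytes [21, 22, 88, 226, 18, 80] = 15 16 58 e2 12 50 is 6 bytes > B = 5, so hash it first: H(key) = 01 c7, then zero-pad to 5 bytes: K' = 01 c7 00 00 00.
K' ⊕ ipad = 37 f1 36 36 36; K' ⊕ opad = 5d 9b 5c 5c 5c.
m1: inner = H(37 f1 36 36 36 4c d9) = 02 ef; tag = H(5d 9b 5c 5c 5c 02 ef) = 02fd
m2: inner = H(37 f1 36 36 36 ef fd) = 03 b6; tag = H(5d 9b 5c 5c 5c 03 b6) = 02c5 ← matches
m3: inner = H(37 f1 36 36 36 6b b3) = 02 e8; tag = H(5d 9b 5c 5c 5c 02 e8) = 02f6

2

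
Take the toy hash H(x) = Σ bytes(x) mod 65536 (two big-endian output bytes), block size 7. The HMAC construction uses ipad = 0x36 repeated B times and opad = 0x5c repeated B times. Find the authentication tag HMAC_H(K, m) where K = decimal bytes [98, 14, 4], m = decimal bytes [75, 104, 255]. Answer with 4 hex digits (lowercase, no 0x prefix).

Key decimal bytes [98, 14, 4] = 62 0e 04 is 3 bytes ≤ B = 7; zero-pad to 7 bytes: K' = 62 0e 04 00 00 00 00.
K' ⊕ ipad = 54 38 32 36 36 36 36.  K' ⊕ opad = 3e 52 58 5c 5c 5c 5c.
Inner input = (K'⊕ipad) ∥ m = 54 38 32 36 36 36 36 ∥ 4b 68 ff.
Inner hash: sum = 84+56+50+54+54+54+54+75+104+255 = 840 → 03 48.
Outer input = (K'⊕opad) ∥ inner = 3e 52 58 5c 5c 5c 5c ∥ 03 48.
Outer hash (tag): sum = 62+82+88+92+92+92+92+3+72 = 675 → 02 a3.

02a3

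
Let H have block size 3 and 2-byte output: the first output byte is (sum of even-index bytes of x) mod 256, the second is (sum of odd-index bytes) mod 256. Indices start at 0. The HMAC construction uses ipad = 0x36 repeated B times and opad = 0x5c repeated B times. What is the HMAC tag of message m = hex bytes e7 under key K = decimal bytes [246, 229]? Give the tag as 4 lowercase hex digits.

Key decimal bytes [246, 229] = f6 e5 is 2 bytes ≤ B = 3; zero-pad to 3 bytes: K' = f6 e5 00.
K' ⊕ ipad = c0 d3 36.  K' ⊕ opad = aa b9 5c.
Inner input = (K'⊕ipad) ∥ m = c0 d3 36 ∥ e7.
Inner hash: even-index sum = 246 mod 256 = 246; odd-index sum = 442 mod 256 = 186 → f6 ba.
Outer input = (K'⊕opad) ∥ inner = aa b9 5c ∥ f6 ba.
Outer hash (tag): even-index sum = 448 mod 256 = 192; odd-index sum = 431 mod 256 = 175 → c0 af.

c0af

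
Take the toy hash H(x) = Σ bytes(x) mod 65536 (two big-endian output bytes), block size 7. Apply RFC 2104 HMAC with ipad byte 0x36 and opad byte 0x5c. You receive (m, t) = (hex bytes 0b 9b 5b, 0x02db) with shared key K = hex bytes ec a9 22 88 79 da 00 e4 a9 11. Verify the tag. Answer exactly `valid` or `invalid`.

valid

Key hex bytes ec a9 22 88 79 da 00 e4 a9 11 is 10 bytes > B = 7, so hash it first: H(key) = 05 30, then zero-pad to 7 bytes: K' = 05 30 00 00 00 00 00.
K' ⊕ ipad = 33 06 36 36 36 36 36; K' ⊕ opad = 59 6c 5c 5c 5c 5c 5c.
Inner hash: sum = 51+6+54+54+54+54+54+11+155+91 = 584 → 02 48.
Outer hash (recomputed tag): sum = 89+108+92+92+92+92+92+2+72 = 731 → 02 db.
Recomputed tag = 02db; claimed = 02db → match.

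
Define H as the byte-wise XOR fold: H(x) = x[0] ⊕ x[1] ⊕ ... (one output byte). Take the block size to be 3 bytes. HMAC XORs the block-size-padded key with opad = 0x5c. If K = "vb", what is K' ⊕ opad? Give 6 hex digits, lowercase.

2a3e5c

Key "vb" = 76 62 is 2 bytes ≤ B = 3; zero-pad to 3 bytes: K' = 76 62 00.
XOR each byte with 0x5c: 76⊕5c=2a, 62⊕5c=3e, 00⊕5c=5c.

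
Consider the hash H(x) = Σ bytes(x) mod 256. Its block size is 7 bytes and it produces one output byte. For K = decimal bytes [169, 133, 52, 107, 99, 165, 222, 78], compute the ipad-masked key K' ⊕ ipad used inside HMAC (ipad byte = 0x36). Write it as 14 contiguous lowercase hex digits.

Key decimal bytes [169, 133, 52, 107, 99, 165, 222, 78] = a9 85 34 6b 63 a5 de 4e is 8 bytes > B = 7, so hash it first: H(key) = 01, then zero-pad to 7 bytes: K' = 01 00 00 00 00 00 00.
XOR each byte with 0x36: 01⊕36=37, 00⊕36=36, 00⊕36=36, 00⊕36=36, 00⊕36=36, 00⊕36=36, 00⊕36=36.

37363636363636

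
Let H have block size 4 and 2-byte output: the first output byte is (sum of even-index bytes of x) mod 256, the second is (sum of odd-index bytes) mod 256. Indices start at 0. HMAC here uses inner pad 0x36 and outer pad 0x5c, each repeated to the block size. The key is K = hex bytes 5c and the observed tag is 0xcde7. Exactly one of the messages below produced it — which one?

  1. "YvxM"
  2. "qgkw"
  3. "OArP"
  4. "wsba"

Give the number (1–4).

Key hex bytes 5c is 1 byte ≤ B = 4; zero-pad to 4 bytes: K' = 5c 00 00 00.
K' ⊕ ipad = 6a 36 36 36; K' ⊕ opad = 00 5c 5c 5c.
m1: inner = H(6a 36 36 36 59 76 78 4d) = 71 2f; tag = H(00 5c 5c 5c 71 2f) = cde7 ← matches
m2: inner = H(6a 36 36 36 71 67 6b 77) = 7c 4a; tag = H(00 5c 5c 5c 7c 4a) = d802
m3: inner = H(6a 36 36 36 4f 41 72 50) = 61 fd; tag = H(00 5c 5c 5c 61 fd) = bdb5
m4: inner = H(6a 36 36 36 77 73 62 61) = 79 40; tag = H(00 5c 5c 5c 79 40) = d5f8

1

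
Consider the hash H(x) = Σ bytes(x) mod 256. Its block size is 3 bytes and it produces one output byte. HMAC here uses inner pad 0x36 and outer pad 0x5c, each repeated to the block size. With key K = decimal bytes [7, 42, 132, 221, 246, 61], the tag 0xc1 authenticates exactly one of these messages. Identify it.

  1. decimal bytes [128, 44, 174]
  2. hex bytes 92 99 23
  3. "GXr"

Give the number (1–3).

3

Key decimal bytes [7, 42, 132, 221, 246, 61] = 07 2a 84 dd f6 3d is 6 bytes > B = 3, so hash it first: H(key) = c5, then zero-pad to 3 bytes: K' = c5 00 00.
K' ⊕ ipad = f3 36 36; K' ⊕ opad = 99 5c 5c.
m1: inner = H(f3 36 36 80 2c ae) = b9; tag = H(99 5c 5c b9) = 0a
m2: inner = H(f3 36 36 92 99 23) = ad; tag = H(99 5c 5c ad) = fe
m3: inner = H(f3 36 36 47 58 72) = 70; tag = H(99 5c 5c 70) = c1 ← matches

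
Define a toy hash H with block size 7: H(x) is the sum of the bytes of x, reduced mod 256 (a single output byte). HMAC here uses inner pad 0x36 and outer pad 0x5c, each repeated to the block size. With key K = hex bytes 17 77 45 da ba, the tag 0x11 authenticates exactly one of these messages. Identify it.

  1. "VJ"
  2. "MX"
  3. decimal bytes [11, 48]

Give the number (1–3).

2

Key hex bytes 17 77 45 da ba is 5 bytes ≤ B = 7; zero-pad to 7 bytes: K' = 17 77 45 da ba 00 00.
K' ⊕ ipad = 21 41 73 ec 8c 36 36; K' ⊕ opad = 4b 2b 19 86 e6 5c 5c.
m1: inner = H(21 41 73 ec 8c 36 36 56 4a) = 59; tag = H(4b 2b 19 86 e6 5c 5c 59) = 0c
m2: inner = H(21 41 73 ec 8c 36 36 4d 58) = 5e; tag = H(4b 2b 19 86 e6 5c 5c 5e) = 11 ← matches
m3: inner = H(21 41 73 ec 8c 36 36 0b 30) = f4; tag = H(4b 2b 19 86 e6 5c 5c f4) = a7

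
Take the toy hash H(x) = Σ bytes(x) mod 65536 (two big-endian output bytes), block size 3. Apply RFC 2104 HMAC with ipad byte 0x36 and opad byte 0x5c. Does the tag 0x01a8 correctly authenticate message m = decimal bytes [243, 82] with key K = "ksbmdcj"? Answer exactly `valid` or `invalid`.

Key "ksbmdcj" = 6b 73 62 6d 64 63 6a is 7 bytes > B = 3, so hash it first: H(key) = 02 de, then zero-pad to 3 bytes: K' = 02 de 00.
K' ⊕ ipad = 34 e8 36; K' ⊕ opad = 5e 82 5c.
Inner hash: sum = 52+232+54+243+82 = 663 → 02 97.
Outer hash (recomputed tag): sum = 94+130+92+2+151 = 469 → 01 d5.
Recomputed tag = 01d5; claimed = 01a8 → mismatch.

invalid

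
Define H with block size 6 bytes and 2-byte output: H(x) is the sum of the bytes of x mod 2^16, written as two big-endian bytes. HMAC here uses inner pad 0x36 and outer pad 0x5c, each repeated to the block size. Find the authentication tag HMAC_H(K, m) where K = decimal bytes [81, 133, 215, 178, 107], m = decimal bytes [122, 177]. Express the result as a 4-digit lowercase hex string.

Key decimal bytes [81, 133, 215, 178, 107] = 51 85 d7 b2 6b is 5 bytes ≤ B = 6; zero-pad to 6 bytes: K' = 51 85 d7 b2 6b 00.
K' ⊕ ipad = 67 b3 e1 84 5d 36.  K' ⊕ opad = 0d d9 8b ee 37 5c.
Inner input = (K'⊕ipad) ∥ m = 67 b3 e1 84 5d 36 ∥ 7a b1.
Inner hash: sum = 103+179+225+132+93+54+122+177 = 1085 → 04 3d.
Outer input = (K'⊕opad) ∥ inner = 0d d9 8b ee 37 5c ∥ 04 3d.
Outer hash (tag): sum = 13+217+139+238+55+92+4+61 = 819 → 03 33.

0333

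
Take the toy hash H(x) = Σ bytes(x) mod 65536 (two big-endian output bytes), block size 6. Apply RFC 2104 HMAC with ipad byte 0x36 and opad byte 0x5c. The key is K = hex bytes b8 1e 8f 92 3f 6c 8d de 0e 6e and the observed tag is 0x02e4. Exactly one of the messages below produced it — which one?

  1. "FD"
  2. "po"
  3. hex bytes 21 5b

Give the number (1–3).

3

Key hex bytes b8 1e 8f 92 3f 6c 8d de 0e 6e is 10 bytes > B = 6, so hash it first: H(key) = 04 89, then zero-pad to 6 bytes: K' = 04 89 00 00 00 00.
K' ⊕ ipad = 32 bf 36 36 36 36; K' ⊕ opad = 58 d5 5c 5c 5c 5c.
m1: inner = H(32 bf 36 36 36 36 46 44) = 02 53; tag = H(58 d5 5c 5c 5c 5c 02 53) = 02f2
m2: inner = H(32 bf 36 36 36 36 70 6f) = 02 a8; tag = H(58 d5 5c 5c 5c 5c 02 a8) = 0347
m3: inner = H(32 bf 36 36 36 36 21 5b) = 02 45; tag = H(58 d5 5c 5c 5c 5c 02 45) = 02e4 ← matches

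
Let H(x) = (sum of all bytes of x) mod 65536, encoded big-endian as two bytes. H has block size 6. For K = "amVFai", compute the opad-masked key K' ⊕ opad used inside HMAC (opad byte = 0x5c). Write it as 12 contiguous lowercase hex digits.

3d310a1a3d35

Key "amVFai" = 61 6d 56 46 61 69 is exactly B = 6 bytes: K' = 61 6d 56 46 61 69.
XOR each byte with 0x5c: 61⊕5c=3d, 6d⊕5c=31, 56⊕5c=0a, 46⊕5c=1a, 61⊕5c=3d, 69⊕5c=35.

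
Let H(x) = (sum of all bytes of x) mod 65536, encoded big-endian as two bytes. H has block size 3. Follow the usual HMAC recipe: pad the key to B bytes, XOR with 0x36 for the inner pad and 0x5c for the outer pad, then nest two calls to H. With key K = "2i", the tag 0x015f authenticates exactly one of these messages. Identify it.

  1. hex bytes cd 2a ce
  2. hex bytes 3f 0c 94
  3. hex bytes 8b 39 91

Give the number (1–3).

1

Key "2i" = 32 69 is 2 bytes ≤ B = 3; zero-pad to 3 bytes: K' = 32 69 00.
K' ⊕ ipad = 04 5f 36; K' ⊕ opad = 6e 35 5c.
m1: inner = H(04 5f 36 cd 2a ce) = 02 5e; tag = H(6e 35 5c 02 5e) = 015f ← matches
m2: inner = H(04 5f 36 3f 0c 94) = 01 78; tag = H(6e 35 5c 01 78) = 0178
m3: inner = H(04 5f 36 8b 39 91) = 01 ee; tag = H(6e 35 5c 01 ee) = 01ee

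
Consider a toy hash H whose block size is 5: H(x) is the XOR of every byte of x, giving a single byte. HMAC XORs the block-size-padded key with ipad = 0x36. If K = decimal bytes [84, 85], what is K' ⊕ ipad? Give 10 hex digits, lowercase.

6263363636

Key decimal bytes [84, 85] = 54 55 is 2 bytes ≤ B = 5; zero-pad to 5 bytes: K' = 54 55 00 00 00.
XOR each byte with 0x36: 54⊕36=62, 55⊕36=63, 00⊕36=36, 00⊕36=36, 00⊕36=36.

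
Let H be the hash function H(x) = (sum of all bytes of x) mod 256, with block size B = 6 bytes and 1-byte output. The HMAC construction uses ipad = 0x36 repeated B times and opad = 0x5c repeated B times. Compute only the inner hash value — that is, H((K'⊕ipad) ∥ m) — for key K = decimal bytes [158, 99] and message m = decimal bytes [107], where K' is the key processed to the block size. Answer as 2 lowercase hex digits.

Key decimal bytes [158, 99] = 9e 63 is 2 bytes ≤ B = 6; zero-pad to 6 bytes: K' = 9e 63 00 00 00 00.
K' ⊕ ipad = a8 55 36 36 36 36.
Inner input = a8 55 36 36 36 36 ∥ 6b.
Inner hash: sum = 168+85+54+54+54+54+107 = 576; mod 256 = 64 → 40.

40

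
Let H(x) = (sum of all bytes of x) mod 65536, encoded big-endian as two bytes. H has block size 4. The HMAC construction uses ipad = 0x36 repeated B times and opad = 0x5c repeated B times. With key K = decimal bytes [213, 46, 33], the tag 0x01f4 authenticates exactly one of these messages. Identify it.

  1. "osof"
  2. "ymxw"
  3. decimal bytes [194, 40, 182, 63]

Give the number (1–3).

Key decimal bytes [213, 46, 33] = d5 2e 21 is 3 bytes ≤ B = 4; zero-pad to 4 bytes: K' = d5 2e 21 00.
K' ⊕ ipad = e3 18 17 36; K' ⊕ opad = 89 72 7d 5c.
m1: inner = H(e3 18 17 36 6f 73 6f 66) = 02 ff; tag = H(89 72 7d 5c 02 ff) = 02d5
m2: inner = H(e3 18 17 36 79 6d 78 77) = 03 1d; tag = H(89 72 7d 5c 03 1d) = 01f4 ← matches
m3: inner = H(e3 18 17 36 c2 28 b6 3f) = 03 27; tag = H(89 72 7d 5c 03 27) = 01fe

2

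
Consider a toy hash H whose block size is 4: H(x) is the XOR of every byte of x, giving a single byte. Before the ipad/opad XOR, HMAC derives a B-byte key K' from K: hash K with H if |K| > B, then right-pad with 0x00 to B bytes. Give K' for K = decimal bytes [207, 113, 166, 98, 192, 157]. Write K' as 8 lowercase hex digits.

27000000

|K| = 6 > B = 4, so first hash the key.
H(K): XOR cf⊕71⊕a6⊕62⊕c0⊕9d = 27.
Zero-pad H(K) = 27 to 4 bytes: K' = 27 00 00 00.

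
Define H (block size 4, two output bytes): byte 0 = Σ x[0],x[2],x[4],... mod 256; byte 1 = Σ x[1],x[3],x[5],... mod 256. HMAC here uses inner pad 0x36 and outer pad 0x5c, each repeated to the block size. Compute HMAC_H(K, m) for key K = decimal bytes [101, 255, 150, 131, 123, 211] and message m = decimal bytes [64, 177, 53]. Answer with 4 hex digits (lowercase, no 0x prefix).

71af

Key decimal bytes [101, 255, 150, 131, 123, 211] = 65 ff 96 83 7b d3 is 6 bytes > B = 4, so hash it first: H(key) = 76 55, then zero-pad to 4 bytes: K' = 76 55 00 00.
K' ⊕ ipad = 40 63 36 36.  K' ⊕ opad = 2a 09 5c 5c.
Inner input = (K'⊕ipad) ∥ m = 40 63 36 36 ∥ 40 b1 35.
Inner hash: even-index sum = 235 mod 256 = 235; odd-index sum = 330 mod 256 = 74 → eb 4a.
Outer input = (K'⊕opad) ∥ inner = 2a 09 5c 5c ∥ eb 4a.
Outer hash (tag): even-index sum = 369 mod 256 = 113; odd-index sum = 175 mod 256 = 175 → 71 af.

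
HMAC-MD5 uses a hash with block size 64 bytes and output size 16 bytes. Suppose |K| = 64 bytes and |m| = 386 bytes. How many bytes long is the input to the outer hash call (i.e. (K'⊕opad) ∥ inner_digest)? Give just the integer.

80

Key is 64 ≤ 64 bytes, zero-padded: |K'| = 64.
Outer input = (K'⊕opad) ∥ H(inner) → 64 + 16 = 80 bytes.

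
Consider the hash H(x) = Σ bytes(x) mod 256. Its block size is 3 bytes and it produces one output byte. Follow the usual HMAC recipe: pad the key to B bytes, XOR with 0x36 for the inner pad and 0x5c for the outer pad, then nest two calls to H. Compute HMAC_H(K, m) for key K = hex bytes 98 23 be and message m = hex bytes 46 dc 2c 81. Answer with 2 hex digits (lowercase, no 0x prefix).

3f

Key hex bytes 98 23 be is exactly B = 3 bytes: K' = 98 23 be.
K' ⊕ ipad = ae 15 88.  K' ⊕ opad = c4 7f e2.
Inner input = (K'⊕ipad) ∥ m = ae 15 88 ∥ 46 dc 2c 81.
Inner hash: sum = 174+21+136+70+220+44+129 = 794; mod 256 = 26 → 1a.
Outer input = (K'⊕opad) ∥ inner = c4 7f e2 ∥ 1a.
Outer hash (tag): sum = 196+127+226+26 = 575; mod 256 = 63 → 3f.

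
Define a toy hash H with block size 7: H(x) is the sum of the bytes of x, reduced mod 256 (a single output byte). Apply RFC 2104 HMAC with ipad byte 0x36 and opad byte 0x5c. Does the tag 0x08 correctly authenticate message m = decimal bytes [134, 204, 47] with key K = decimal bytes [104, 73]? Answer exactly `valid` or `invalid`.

Key decimal bytes [104, 73] = 68 49 is 2 bytes ≤ B = 7; zero-pad to 7 bytes: K' = 68 49 00 00 00 00 00.
K' ⊕ ipad = 5e 7f 36 36 36 36 36; K' ⊕ opad = 34 15 5c 5c 5c 5c 5c.
Inner hash: sum = 94+127+54+54+54+54+54+134+204+47 = 876; mod 256 = 108 → 6c.
Outer hash (recomputed tag): sum = 52+21+92+92+92+92+92+108 = 641; mod 256 = 129 → 81.
Recomputed tag = 81; claimed = 08 → mismatch.

invalid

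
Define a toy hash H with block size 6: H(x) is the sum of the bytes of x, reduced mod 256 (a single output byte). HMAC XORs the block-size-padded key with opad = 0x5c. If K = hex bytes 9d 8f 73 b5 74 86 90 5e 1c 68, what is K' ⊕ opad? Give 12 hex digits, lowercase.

9c5c5c5c5c5c

Key hex bytes 9d 8f 73 b5 74 86 90 5e 1c 68 is 10 bytes > B = 6, so hash it first: H(key) = c0, then zero-pad to 6 bytes: K' = c0 00 00 00 00 00.
XOR each byte with 0x5c: c0⊕5c=9c, 00⊕5c=5c, 00⊕5c=5c, 00⊕5c=5c, 00⊕5c=5c, 00⊕5c=5c.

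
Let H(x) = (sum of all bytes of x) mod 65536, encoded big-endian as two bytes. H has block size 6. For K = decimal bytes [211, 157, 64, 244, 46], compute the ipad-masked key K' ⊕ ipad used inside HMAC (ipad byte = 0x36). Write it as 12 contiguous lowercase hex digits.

e5ab76c21836

Key decimal bytes [211, 157, 64, 244, 46] = d3 9d 40 f4 2e is 5 bytes ≤ B = 6; zero-pad to 6 bytes: K' = d3 9d 40 f4 2e 00.
XOR each byte with 0x36: d3⊕36=e5, 9d⊕36=ab, 40⊕36=76, f4⊕36=c2, 2e⊕36=18, 00⊕36=36.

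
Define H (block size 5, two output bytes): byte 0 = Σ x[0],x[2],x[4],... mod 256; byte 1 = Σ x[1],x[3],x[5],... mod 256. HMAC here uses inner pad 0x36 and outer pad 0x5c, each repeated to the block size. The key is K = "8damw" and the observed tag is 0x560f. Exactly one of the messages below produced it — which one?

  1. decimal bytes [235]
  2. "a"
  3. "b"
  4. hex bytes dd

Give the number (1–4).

Key "8damw" = 38 64 61 6d 77 is exactly B = 5 bytes: K' = 38 64 61 6d 77.
K' ⊕ ipad = 0e 52 57 5b 41; K' ⊕ opad = 64 38 3d 31 2b.
m1: inner = H(0e 52 57 5b 41 eb) = a6 98; tag = H(64 38 3d 31 2b a6 98) = 640f
m2: inner = H(0e 52 57 5b 41 61) = a6 0e; tag = H(64 38 3d 31 2b a6 0e) = da0f
m3: inner = H(0e 52 57 5b 41 62) = a6 0f; tag = H(64 38 3d 31 2b a6 0f) = db0f
m4: inner = H(0e 52 57 5b 41 dd) = a6 8a; tag = H(64 38 3d 31 2b a6 8a) = 560f ← matches

4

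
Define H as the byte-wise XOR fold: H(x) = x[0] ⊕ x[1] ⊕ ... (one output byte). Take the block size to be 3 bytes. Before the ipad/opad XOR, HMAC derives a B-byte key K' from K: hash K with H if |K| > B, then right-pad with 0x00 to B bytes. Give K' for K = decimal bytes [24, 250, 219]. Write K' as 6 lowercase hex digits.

18fadb

Key decimal bytes [24, 250, 219] = 18 fa db is exactly B = 3 bytes: K' = 18 fa db.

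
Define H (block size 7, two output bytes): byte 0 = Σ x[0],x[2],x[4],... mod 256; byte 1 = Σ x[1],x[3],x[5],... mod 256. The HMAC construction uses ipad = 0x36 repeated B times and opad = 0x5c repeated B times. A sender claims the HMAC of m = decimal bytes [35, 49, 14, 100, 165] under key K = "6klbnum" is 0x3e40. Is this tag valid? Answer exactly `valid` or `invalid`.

invalid

Key "6klbnum" = 36 6b 6c 62 6e 75 6d is exactly B = 7 bytes: K' = 36 6b 6c 62 6e 75 6d.
K' ⊕ ipad = 00 5d 5a 54 58 43 5b; K' ⊕ opad = 6a 37 30 3e 32 29 31.
Inner hash: even-index sum = 418 mod 256 = 162; odd-index sum = 458 mod 256 = 202 → a2 ca.
Outer hash (recomputed tag): even-index sum = 455 mod 256 = 199; odd-index sum = 320 mod 256 = 64 → c7 40.
Recomputed tag = c740; claimed = 3e40 → mismatch.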